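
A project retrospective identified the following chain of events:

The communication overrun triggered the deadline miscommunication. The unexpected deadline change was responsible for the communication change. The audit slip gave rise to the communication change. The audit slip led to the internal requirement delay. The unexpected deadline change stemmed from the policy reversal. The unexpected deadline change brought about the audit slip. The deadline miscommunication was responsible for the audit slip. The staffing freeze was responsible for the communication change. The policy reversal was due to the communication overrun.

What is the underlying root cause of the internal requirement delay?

Tracing upstream from the internal requirement delay: the internal requirement delay ← the audit slip ← the deadline miscommunication ← the communication overrun.
The communication overrun has no stated cause, so it is the root.

the communication overrun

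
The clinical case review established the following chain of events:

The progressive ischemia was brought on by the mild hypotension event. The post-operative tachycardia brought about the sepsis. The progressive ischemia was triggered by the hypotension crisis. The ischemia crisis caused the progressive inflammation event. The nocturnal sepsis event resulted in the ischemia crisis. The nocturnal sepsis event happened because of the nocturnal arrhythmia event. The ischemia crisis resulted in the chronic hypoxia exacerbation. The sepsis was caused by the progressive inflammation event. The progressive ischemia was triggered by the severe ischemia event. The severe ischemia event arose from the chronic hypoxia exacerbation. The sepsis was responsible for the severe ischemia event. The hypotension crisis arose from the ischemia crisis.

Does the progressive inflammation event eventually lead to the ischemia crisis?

No

The progressive inflammation event leads to the sepsis, the severe ischemia event, the progressive ischemia; the ischemia crisis is not among them.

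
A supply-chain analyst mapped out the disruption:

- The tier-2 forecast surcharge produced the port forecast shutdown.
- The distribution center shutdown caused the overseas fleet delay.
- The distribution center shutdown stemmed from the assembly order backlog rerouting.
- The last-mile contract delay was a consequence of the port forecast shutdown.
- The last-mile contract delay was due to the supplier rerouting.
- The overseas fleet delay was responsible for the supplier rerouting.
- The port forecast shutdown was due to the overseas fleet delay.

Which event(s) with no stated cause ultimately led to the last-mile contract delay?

Tracing upstream from the last-mile contract delay: the last-mile contract delay ← the supplier rerouting ← the overseas fleet delay ← the distribution center shutdown ← the assembly order backlog rerouting.
A separate upstream branch: the last-mile contract delay ← the port forecast shutdown ← the tier-2 forecast surcharge.
Each of those chain origins has no stated cause.

the assembly order backlog rerouting, the tier-2 forecast surcharge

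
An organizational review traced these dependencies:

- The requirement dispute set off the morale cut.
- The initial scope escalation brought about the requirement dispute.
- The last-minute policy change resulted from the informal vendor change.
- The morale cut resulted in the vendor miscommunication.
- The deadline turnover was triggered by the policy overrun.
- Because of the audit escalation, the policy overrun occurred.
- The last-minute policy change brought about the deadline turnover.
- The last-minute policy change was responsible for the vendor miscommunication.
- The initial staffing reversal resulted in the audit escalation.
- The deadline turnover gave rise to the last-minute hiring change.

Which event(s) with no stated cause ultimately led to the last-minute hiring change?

the informal vendor change, the initial staffing reversal

Tracing upstream from the last-minute hiring change: the last-minute hiring change ← the deadline turnover ← the policy overrun ← the audit escalation ← the initial staffing reversal.
A separate upstream branch: the last-minute hiring change ← the deadline turnover ← the last-minute policy change ← the informal vendor change.
Each of those chain origins has no stated cause.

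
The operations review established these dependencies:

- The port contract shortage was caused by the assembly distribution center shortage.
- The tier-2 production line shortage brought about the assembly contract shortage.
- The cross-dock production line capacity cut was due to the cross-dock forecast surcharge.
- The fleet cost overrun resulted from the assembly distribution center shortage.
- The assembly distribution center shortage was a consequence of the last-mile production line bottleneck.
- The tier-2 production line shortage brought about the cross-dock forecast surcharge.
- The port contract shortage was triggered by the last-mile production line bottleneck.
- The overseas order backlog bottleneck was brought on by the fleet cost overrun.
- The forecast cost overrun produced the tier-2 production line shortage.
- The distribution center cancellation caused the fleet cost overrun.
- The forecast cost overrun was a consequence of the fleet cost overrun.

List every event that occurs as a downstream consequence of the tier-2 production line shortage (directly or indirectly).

the assembly contract shortage, the cross-dock forecast surcharge, the cross-dock production line capacity cut

Direct effects: the cross-dock forecast surcharge, the assembly contract shortage.
2 steps out: the cross-dock production line capacity cut.
Not reachable from it: the last-mile production line bottleneck, the assembly distribution center shortage, the port contract shortage, the distribution center cancellation, the fleet cost overrun, the overseas order backlog bottleneck, the forecast cost overrun.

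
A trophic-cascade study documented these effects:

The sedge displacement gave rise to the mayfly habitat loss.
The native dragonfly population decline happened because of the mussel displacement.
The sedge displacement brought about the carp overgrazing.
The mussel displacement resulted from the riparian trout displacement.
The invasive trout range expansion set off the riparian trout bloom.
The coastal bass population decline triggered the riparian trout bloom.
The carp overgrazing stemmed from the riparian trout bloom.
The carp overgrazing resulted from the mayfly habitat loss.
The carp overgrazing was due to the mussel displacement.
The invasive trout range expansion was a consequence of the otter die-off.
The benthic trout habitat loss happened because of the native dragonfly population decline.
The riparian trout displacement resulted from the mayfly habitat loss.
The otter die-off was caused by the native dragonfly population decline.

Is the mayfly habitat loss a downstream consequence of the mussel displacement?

No

The mussel displacement leads to the native dragonfly population decline, the benthic trout habitat loss, the otter die-off, the invasive trout range expansion, the riparian trout bloom, the carp overgrazing; the mayfly habitat loss is not among them.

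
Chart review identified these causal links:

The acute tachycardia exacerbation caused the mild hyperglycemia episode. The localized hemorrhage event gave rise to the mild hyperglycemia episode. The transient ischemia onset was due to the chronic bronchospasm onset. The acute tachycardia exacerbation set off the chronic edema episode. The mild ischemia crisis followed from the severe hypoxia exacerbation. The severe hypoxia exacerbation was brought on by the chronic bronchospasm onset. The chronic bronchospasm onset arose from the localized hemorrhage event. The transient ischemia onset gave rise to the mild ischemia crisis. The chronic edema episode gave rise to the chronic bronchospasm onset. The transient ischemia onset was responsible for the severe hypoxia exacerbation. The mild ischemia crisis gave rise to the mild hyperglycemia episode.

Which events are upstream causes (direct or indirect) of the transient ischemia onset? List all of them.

Immediate cause of the transient ischemia onset: the chronic bronchospasm onset.
Further upstream: the localized hemorrhage event, the acute tachycardia exacerbation, the chronic edema episode.

the acute tachycardia exacerbation, the chronic bronchospasm onset, the chronic edema episode, the localized hemorrhage event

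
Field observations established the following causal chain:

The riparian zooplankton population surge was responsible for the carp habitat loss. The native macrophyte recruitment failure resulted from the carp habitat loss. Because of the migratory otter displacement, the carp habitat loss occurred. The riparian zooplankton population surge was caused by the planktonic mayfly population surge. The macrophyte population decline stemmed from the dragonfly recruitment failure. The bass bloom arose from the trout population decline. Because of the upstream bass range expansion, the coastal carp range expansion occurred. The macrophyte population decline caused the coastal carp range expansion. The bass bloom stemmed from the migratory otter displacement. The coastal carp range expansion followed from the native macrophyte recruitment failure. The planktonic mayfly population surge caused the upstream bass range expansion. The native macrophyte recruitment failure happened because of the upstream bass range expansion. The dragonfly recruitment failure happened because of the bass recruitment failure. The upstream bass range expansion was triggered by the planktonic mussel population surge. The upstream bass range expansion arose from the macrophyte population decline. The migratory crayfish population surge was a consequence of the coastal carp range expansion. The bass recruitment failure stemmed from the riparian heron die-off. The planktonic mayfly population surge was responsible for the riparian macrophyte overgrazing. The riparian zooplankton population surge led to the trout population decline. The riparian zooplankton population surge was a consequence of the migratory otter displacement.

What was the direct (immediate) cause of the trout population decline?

Upstream contributors include the planktonic mayfly population surge, the migratory otter displacement, but only the riparian zooplankton population surge feeds directly into the trout population decline.

the riparian zooplankton population surge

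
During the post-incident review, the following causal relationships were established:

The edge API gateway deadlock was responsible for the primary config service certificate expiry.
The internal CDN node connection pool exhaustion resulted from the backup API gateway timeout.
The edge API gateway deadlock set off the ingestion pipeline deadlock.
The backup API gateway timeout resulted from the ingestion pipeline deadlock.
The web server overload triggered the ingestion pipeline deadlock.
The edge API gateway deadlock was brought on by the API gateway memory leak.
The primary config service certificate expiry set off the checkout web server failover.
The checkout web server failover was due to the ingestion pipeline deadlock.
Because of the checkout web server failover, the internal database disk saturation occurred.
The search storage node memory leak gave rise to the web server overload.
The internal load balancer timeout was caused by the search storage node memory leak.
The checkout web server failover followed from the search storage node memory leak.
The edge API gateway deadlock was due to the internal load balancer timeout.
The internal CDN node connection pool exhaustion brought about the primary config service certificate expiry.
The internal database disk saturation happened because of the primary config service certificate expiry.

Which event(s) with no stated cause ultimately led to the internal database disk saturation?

the API gateway memory leak, the search storage node memory leak

Tracing upstream from the internal database disk saturation: the internal database disk saturation ← the checkout web server failover ← the search storage node memory leak.
A separate upstream branch: the internal database disk saturation ← the primary config service certificate expiry ← the edge API gateway deadlock ← the API gateway memory leak.
Each of those chain origins has no stated cause.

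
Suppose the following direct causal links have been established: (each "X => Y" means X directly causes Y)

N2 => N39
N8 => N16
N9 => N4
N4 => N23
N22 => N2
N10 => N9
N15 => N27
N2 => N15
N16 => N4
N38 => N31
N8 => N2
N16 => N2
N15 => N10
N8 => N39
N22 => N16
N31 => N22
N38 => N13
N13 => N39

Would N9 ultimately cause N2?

No

N9 leads to N4, N23; N2 is not among them.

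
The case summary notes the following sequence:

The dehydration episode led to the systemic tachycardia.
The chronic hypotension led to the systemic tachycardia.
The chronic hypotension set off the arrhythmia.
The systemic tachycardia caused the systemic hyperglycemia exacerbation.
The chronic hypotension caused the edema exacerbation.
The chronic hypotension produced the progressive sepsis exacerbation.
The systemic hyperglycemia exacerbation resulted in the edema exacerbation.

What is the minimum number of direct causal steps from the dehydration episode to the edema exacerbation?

3

Shortest chain: the dehydration episode → the systemic tachycardia → the systemic hyperglycemia exacerbation → the edema exacerbation.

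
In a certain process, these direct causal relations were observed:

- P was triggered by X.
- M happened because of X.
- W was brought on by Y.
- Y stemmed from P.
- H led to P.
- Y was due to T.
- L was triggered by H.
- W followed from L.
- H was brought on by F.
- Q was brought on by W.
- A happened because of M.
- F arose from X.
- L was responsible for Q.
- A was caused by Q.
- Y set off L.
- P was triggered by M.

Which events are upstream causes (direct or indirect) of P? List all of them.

F, H, M, X

Immediate causes of P: X, H, M.
Further upstream: F.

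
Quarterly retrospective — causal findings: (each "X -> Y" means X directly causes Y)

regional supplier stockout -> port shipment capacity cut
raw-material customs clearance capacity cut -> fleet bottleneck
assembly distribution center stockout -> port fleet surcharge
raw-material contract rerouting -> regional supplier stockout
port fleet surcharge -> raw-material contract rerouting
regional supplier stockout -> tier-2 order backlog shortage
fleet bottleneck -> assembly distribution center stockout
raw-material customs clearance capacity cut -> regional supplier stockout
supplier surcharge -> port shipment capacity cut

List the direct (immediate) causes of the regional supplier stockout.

Upstream contributors include the fleet bottleneck, the assembly distribution center stockout, the port fleet surcharge, but only the raw-material contract rerouting, the raw-material customs clearance capacity cut feed directly into the regional supplier stockout.

the raw-material contract rerouting, the raw-material customs clearance capacity cut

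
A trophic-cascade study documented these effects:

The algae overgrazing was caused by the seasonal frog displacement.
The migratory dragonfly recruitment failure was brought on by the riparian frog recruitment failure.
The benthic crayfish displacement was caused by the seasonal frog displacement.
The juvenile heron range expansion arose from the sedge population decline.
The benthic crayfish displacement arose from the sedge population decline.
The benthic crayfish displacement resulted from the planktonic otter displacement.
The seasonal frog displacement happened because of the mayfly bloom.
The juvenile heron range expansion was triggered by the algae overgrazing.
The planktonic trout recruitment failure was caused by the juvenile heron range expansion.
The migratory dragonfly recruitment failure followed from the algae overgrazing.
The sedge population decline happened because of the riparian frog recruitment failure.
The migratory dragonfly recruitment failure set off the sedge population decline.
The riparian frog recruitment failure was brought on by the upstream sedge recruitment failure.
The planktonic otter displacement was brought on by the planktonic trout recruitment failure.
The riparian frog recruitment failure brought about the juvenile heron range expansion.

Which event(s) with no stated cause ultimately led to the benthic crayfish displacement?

the mayfly bloom, the upstream sedge recruitment failure

Tracing upstream from the benthic crayfish displacement: the benthic crayfish displacement ← the seasonal frog displacement ← the mayfly bloom.
A separate upstream branch: the benthic crayfish displacement ← the sedge population decline ← the riparian frog recruitment failure ← the upstream sedge recruitment failure.
Each of those chain origins has no stated cause.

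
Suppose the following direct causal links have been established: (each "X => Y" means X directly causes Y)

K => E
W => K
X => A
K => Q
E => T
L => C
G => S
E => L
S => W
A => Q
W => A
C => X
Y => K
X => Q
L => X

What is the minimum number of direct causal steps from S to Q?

3

Shortest chain: S → W → K → Q.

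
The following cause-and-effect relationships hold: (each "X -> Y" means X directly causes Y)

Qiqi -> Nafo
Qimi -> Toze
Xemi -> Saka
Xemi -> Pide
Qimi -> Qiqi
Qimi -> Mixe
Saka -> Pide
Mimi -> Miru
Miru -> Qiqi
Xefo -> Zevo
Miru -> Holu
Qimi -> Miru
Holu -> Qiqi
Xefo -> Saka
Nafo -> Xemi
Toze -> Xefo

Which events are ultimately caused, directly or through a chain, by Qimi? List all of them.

Direct effects: Toze, Mixe, Miru, Qiqi.
2 steps out: Xefo, Holu, Nafo.
3 steps out: Zevo, Xemi, Saka.
4 steps out: Pide.
Not reachable from it: Mimi.

Holu, Miru, Mixe, Nafo, Pide, Qiqi, Saka, Toze, Xefo, Xemi, Zevo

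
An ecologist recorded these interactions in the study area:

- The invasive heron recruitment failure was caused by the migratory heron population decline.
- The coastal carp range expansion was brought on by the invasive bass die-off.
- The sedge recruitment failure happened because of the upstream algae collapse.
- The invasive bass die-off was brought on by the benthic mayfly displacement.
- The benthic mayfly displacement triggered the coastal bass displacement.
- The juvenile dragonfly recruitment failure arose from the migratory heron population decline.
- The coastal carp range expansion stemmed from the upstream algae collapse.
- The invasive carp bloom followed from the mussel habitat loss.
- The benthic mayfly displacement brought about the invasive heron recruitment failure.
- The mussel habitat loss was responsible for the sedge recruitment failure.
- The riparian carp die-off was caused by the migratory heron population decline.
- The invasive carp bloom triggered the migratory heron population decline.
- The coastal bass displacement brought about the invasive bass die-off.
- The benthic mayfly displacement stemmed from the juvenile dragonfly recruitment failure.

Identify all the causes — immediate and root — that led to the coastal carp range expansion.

Immediate causes of the coastal carp range expansion: the upstream algae collapse, the invasive bass die-off.
Further upstream: the mussel habitat loss, the invasive carp bloom, the migratory heron population decline, the juvenile dragonfly recruitment failure, the benthic mayfly displacement, the coastal bass displacement.

the benthic mayfly displacement, the coastal bass displacement, the invasive bass die-off, the invasive carp bloom, the juvenile dragonfly recruitment failure, the migratory heron population decline, the mussel habitat loss, the upstream algae collapse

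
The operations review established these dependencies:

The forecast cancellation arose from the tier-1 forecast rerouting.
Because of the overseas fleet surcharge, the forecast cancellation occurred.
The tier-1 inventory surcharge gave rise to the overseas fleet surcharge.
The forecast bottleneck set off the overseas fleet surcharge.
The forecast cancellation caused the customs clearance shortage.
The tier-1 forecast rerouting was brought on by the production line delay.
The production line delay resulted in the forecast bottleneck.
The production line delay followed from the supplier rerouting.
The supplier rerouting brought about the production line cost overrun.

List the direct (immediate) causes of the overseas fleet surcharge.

the forecast bottleneck, the tier-1 inventory surcharge

Upstream contributors include the supplier rerouting, the production line delay, but only the forecast bottleneck, the tier-1 inventory surcharge feed directly into the overseas fleet surcharge.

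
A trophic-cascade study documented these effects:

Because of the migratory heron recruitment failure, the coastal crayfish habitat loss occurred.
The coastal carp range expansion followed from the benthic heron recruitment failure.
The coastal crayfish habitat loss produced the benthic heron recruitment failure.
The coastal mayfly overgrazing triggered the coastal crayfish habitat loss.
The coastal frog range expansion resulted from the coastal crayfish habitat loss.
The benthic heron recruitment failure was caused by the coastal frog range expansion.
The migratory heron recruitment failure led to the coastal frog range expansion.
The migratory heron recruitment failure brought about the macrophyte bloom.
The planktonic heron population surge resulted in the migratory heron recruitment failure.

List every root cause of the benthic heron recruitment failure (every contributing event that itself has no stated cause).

the coastal mayfly overgrazing, the planktonic heron population surge

Tracing upstream from the benthic heron recruitment failure: the benthic heron recruitment failure ← the coastal crayfish habitat loss ← the migratory heron recruitment failure ← the planktonic heron population surge.
A separate upstream branch: the benthic heron recruitment failure ← the coastal crayfish habitat loss ← the coastal mayfly overgrazing.
Each of those chain origins has no stated cause.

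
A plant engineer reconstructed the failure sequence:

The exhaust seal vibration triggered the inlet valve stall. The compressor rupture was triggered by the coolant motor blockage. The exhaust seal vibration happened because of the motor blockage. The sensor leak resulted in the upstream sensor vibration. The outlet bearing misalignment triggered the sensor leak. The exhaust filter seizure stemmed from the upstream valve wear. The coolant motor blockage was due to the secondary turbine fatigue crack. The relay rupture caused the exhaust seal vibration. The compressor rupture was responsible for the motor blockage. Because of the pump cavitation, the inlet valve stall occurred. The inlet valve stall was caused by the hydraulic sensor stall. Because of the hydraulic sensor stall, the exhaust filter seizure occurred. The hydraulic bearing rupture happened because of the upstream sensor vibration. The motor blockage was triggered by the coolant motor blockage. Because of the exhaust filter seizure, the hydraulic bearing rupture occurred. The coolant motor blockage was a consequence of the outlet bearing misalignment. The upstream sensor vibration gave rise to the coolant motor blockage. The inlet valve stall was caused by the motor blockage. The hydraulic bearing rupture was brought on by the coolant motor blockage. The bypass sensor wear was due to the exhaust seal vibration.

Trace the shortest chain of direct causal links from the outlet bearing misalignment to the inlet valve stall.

the outlet bearing misalignment → the coolant motor blockage → the motor blockage → the inlet valve stall

the outlet bearing misalignment → the coolant motor blockage
the coolant motor blockage → the motor blockage
the motor blockage → the inlet valve stall
Length: 3 steps.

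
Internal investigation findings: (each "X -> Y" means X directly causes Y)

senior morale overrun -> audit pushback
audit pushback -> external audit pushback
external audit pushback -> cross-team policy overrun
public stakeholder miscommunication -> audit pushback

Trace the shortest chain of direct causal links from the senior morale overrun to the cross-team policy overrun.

the senior morale overrun → the audit pushback → the external audit pushback → the cross-team policy overrun

the senior morale overrun → the audit pushback
the audit pushback → the external audit pushback
the external audit pushback → the cross-team policy overrun
Length: 3 steps.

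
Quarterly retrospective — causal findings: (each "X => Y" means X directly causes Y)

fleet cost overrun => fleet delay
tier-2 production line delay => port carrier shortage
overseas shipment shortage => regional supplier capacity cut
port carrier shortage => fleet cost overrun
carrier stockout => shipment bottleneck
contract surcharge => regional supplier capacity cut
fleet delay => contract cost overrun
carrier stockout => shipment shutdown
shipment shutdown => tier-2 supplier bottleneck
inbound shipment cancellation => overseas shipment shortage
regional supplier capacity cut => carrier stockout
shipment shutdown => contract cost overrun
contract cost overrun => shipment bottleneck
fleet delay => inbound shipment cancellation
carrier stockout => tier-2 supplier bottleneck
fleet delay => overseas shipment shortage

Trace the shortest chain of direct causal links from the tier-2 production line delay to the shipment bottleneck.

the tier-2 production line delay → the port carrier shortage
the port carrier shortage → the fleet cost overrun
the fleet cost overrun → the fleet delay
the fleet delay → the contract cost overrun
the contract cost overrun → the shipment bottleneck
Length: 5 steps.

the tier-2 production line delay → the port carrier shortage → the fleet cost overrun → the fleet delay → the contract cost overrun → the shipment bottleneck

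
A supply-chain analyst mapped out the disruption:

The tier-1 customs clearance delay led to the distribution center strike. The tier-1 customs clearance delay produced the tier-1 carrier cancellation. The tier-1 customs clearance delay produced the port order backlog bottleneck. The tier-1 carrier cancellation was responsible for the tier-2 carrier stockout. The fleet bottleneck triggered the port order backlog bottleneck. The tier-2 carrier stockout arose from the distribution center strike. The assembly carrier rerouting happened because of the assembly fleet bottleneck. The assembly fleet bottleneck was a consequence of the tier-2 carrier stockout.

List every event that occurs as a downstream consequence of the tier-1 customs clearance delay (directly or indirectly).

Direct effects: the distribution center strike, the tier-1 carrier cancellation, the port order backlog bottleneck.
2 steps out: the tier-2 carrier stockout.
3 steps out: the assembly fleet bottleneck.
4 steps out: the assembly carrier rerouting.
Not reachable from it: the fleet bottleneck.

the assembly carrier rerouting, the assembly fleet bottleneck, the distribution center strike, the port order backlog bottleneck, the tier-1 carrier cancellation, the tier-2 carrier stockout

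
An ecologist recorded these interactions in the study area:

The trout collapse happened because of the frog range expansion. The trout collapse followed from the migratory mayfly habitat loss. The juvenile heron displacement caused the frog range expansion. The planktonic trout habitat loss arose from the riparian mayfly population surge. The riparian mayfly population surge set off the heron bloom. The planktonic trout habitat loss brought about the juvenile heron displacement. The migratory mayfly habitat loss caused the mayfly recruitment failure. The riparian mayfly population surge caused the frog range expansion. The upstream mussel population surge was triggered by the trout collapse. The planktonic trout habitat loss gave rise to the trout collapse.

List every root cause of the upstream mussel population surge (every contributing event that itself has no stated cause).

Tracing upstream from the upstream mussel population surge: the upstream mussel population surge ← the trout collapse ← the planktonic trout habitat loss ← the riparian mayfly population surge.
A separate upstream branch: the upstream mussel population surge ← the trout collapse ← the migratory mayfly habitat loss.
Each of those chain origins has no stated cause.

the migratory mayfly habitat loss, the riparian mayfly population surge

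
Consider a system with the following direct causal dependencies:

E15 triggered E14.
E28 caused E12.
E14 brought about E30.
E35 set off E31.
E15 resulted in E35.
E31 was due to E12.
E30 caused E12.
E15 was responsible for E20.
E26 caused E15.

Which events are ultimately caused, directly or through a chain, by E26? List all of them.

Direct effects: E15.
2 steps out: E14, E35, E20.
3 steps out: E30, E31.
4 steps out: E12.
Not reachable from it: E28.

E12, E14, E15, E20, E30, E31, E35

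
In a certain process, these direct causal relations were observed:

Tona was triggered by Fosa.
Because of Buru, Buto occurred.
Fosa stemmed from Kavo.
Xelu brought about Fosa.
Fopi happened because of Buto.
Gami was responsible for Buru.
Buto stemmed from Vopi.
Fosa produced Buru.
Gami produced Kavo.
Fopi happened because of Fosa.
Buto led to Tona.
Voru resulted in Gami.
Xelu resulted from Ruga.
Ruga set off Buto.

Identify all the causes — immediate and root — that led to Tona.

Buru, Buto, Fosa, Gami, Kavo, Ruga, Vopi, Voru, Xelu

Immediate causes of Tona: Fosa, Buto.
Further upstream: Vopi, Voru, Gami, Ruga, Kavo, Xelu, Buru.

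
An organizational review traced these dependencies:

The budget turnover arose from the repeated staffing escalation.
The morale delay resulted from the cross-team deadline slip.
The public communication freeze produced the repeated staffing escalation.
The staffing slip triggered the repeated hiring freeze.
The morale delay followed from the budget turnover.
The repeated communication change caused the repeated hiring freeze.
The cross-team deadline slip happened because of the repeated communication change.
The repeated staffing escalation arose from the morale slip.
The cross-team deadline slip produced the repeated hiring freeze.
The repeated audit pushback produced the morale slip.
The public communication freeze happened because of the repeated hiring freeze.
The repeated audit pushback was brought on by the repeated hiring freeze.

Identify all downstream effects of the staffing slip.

Direct effects: the repeated hiring freeze.
2 steps out: the public communication freeze, the repeated audit pushback.
3 steps out: the morale slip, the repeated staffing escalation.
4 steps out: the budget turnover.
5 steps out: the morale delay.
Not reachable from it: the repeated communication change, the cross-team deadline slip.

the budget turnover, the morale delay, the morale slip, the public communication freeze, the repeated audit pushback, the repeated hiring freeze, the repeated staffing escalation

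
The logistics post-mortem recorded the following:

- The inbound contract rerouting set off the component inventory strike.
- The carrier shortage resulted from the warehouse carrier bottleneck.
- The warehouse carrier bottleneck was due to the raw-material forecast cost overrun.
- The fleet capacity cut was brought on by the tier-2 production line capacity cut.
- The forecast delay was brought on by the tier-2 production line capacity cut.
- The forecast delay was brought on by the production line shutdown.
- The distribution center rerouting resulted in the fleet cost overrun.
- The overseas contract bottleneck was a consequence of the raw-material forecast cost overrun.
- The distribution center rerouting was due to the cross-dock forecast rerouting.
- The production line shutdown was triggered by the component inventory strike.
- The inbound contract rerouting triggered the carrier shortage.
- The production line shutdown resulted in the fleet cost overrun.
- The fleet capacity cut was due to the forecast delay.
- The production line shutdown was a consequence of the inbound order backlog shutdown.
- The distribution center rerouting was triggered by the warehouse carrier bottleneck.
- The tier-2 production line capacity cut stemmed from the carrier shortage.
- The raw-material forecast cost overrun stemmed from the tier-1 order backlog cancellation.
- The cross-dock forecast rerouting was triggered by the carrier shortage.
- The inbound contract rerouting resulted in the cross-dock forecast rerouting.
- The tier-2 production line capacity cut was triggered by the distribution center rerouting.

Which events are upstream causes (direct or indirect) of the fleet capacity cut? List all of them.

the carrier shortage, the component inventory strike, the cross-dock forecast rerouting, the distribution center rerouting, the forecast delay, the inbound contract rerouting, the inbound order backlog shutdown, the production line shutdown, the raw-material forecast cost overrun, the tier-1 order backlog cancellation, the tier-2 production line capacity cut, the warehouse carrier bottleneck

Immediate causes of the fleet capacity cut: the tier-2 production line capacity cut, the forecast delay.
Further upstream: the tier-1 order backlog cancellation, the raw-material forecast cost overrun, the inbound contract rerouting, the inbound order backlog shutdown, the warehouse carrier bottleneck, the component inventory strike, the production line shutdown, the carrier shortage, the cross-dock forecast rerouting, the distribution center rerouting.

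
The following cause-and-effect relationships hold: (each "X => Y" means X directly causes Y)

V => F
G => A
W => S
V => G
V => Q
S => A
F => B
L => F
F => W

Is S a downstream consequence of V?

There is a causal chain: V → F → W → S.

Yes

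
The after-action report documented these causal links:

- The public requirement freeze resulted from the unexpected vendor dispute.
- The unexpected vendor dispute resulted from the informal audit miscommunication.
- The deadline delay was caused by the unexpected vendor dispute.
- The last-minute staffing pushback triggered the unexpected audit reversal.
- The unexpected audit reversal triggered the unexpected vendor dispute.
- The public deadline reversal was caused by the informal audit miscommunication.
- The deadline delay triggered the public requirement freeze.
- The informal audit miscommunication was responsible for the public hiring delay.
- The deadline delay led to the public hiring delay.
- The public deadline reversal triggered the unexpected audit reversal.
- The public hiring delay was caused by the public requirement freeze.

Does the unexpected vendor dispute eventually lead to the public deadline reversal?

No

The unexpected vendor dispute leads to the deadline delay, the public requirement freeze, the public hiring delay; the public deadline reversal is not among them.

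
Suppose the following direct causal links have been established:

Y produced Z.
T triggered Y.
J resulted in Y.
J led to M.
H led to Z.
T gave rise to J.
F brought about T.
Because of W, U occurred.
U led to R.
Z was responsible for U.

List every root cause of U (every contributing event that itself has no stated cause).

Tracing upstream from U: U ← Z ← Y ← T ← F.
A separate upstream branch: U ← W.
A separate upstream branch: U ← Z ← H.
Each of those chain origins has no stated cause.

F, H, W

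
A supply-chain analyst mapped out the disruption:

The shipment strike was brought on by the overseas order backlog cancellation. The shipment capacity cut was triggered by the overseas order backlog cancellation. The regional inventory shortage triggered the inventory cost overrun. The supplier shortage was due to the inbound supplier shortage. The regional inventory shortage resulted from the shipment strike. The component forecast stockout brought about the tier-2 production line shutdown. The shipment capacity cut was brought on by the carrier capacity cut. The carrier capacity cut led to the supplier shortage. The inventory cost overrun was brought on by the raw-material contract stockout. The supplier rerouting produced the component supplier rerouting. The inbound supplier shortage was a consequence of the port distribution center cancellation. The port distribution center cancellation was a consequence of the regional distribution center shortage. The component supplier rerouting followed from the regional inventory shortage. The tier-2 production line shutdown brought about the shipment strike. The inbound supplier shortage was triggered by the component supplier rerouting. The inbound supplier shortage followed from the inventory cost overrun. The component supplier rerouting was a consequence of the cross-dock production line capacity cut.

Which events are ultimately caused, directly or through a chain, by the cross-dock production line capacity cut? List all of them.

Direct effects: the component supplier rerouting.
2 steps out: the inbound supplier shortage.
3 steps out: the supplier shortage.
Not reachable from it: the carrier capacity cut, the component forecast stockout, the supplier rerouting, the overseas order backlog cancellation, the regional distribution center shortage, the tier-2 production line shutdown, the shipment strike, the shipment capacity cut, the regional inventory shortage, the raw-material contract stockout, the port distribution center cancellation, the inventory cost overrun.

the component supplier rerouting, the inbound supplier shortage, the supplier shortage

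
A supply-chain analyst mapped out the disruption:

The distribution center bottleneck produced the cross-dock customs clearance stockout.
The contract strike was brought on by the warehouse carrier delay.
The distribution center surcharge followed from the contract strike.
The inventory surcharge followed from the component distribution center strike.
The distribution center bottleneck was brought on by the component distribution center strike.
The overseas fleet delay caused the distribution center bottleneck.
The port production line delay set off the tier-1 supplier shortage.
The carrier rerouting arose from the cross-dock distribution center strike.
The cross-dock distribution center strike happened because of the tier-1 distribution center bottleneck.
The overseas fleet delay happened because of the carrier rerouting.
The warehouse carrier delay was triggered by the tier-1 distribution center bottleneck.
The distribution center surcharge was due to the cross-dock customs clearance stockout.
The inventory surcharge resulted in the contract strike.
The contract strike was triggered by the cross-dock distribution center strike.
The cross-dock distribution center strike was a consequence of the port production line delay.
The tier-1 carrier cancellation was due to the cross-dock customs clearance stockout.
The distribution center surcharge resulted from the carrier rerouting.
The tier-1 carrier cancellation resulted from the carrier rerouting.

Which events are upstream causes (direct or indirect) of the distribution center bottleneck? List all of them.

Immediate causes of the distribution center bottleneck: the component distribution center strike, the overseas fleet delay.
Further upstream: the tier-1 distribution center bottleneck, the port production line delay, the cross-dock distribution center strike, the carrier rerouting.

the carrier rerouting, the component distribution center strike, the cross-dock distribution center strike, the overseas fleet delay, the port production line delay, the tier-1 distribution center bottleneck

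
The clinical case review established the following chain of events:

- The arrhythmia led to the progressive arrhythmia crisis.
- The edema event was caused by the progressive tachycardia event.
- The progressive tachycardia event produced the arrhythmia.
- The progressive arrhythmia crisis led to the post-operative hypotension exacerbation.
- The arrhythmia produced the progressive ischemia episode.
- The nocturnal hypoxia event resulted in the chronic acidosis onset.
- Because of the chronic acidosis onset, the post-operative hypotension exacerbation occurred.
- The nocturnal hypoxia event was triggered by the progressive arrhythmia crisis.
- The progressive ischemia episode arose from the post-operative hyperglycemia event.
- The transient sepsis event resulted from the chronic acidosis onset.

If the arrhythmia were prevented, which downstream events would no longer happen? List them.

the chronic acidosis onset, the nocturnal hypoxia event, the post-operative hypotension exacerbation, the progressive arrhythmia crisis, the transient sepsis event

Downstream of the arrhythmia: the progressive ischemia episode, the progressive arrhythmia crisis, the nocturnal hypoxia event, the chronic acidosis onset, the post-operative hypotension exacerbation, the transient sepsis event.
Of those, still caused via another path: the progressive ischemia episode.
The remainder have no surviving cause.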